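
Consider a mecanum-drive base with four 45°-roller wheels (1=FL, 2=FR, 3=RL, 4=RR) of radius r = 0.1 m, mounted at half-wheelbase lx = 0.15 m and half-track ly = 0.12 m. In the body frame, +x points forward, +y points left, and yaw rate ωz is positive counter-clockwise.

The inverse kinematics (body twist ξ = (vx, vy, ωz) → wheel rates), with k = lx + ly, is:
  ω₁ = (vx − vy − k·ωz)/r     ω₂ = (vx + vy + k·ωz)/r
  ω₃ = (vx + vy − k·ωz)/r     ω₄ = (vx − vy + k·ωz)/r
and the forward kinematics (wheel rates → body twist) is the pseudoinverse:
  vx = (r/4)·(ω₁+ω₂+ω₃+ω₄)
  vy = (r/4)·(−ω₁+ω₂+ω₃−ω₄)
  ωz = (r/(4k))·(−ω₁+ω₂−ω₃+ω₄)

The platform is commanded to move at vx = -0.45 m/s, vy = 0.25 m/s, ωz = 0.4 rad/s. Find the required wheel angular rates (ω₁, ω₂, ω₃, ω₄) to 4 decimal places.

k = lx + ly = 0.15 + 0.12 = 0.2700;  k·ωz = 0.2700·0.4 = 0.1080
ω₁ (FL) = (vx − vy − k·ωz)/r = -0.8080/0.1 = -8.0800
ω₂ (FR) = (vx + vy + k·ωz)/r = -0.0920/0.1 = -0.9200
ω₃ (RL) = (vx + vy − k·ωz)/r = -0.3080/0.1 = -3.0800
ω₄ (RR) = (vx − vy + k·ωz)/r = -0.5920/0.1 = -5.9200

(-8.0800, -0.9200, -3.0800, -5.9200)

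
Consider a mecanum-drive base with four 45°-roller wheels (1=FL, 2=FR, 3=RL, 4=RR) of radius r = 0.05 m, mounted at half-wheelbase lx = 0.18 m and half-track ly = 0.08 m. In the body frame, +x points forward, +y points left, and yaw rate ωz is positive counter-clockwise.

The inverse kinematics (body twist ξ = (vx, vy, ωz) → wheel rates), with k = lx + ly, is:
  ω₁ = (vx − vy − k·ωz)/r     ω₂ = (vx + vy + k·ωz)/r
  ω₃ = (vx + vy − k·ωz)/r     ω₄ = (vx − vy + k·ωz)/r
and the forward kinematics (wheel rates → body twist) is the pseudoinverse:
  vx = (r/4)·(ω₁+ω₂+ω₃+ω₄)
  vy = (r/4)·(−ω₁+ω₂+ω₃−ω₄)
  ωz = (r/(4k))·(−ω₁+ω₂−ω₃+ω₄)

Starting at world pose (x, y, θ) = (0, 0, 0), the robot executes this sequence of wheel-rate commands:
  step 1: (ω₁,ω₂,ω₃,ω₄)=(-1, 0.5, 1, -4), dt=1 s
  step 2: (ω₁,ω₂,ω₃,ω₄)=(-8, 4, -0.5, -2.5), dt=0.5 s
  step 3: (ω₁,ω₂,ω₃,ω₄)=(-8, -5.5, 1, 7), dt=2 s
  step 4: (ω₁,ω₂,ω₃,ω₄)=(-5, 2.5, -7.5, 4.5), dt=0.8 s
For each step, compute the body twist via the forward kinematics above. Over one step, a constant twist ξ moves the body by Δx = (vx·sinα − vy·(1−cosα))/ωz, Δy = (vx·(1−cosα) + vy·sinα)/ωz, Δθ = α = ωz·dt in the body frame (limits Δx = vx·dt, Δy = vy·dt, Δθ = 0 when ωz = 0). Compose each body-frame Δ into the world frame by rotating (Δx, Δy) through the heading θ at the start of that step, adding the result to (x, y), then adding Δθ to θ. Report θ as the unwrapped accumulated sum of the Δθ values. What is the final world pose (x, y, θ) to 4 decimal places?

(-0.1296, -0.0279, 1.6394)

step 1: ξ=(vx,vy,ωz)=(-0.0438, 0.0813, -0.1683), dt=1.0 → body Δ=(-0.0367, 0.0845, -0.1683) → world pose (-0.0367, 0.0845, -0.1683)
step 2: ξ=(vx,vy,ωz)=(-0.0875, 0.1750, 0.4808), dt=0.5 → body Δ=(-0.0538, 0.0814, 0.2404) → world pose (-0.0761, 0.1738, 0.0721)
step 3: ξ=(vx,vy,ωz)=(-0.0688, -0.0438, 0.4087), dt=2.0 → body Δ=(-0.0889, -0.1312, 0.8173) → world pose (-0.1553, 0.0366, 0.8894)
step 4: ξ=(vx,vy,ωz)=(-0.0688, -0.0563, 0.9375), dt=0.8 → body Δ=(-0.0339, -0.0606, 0.7500) → world pose (-0.1296, -0.0279, 1.6394)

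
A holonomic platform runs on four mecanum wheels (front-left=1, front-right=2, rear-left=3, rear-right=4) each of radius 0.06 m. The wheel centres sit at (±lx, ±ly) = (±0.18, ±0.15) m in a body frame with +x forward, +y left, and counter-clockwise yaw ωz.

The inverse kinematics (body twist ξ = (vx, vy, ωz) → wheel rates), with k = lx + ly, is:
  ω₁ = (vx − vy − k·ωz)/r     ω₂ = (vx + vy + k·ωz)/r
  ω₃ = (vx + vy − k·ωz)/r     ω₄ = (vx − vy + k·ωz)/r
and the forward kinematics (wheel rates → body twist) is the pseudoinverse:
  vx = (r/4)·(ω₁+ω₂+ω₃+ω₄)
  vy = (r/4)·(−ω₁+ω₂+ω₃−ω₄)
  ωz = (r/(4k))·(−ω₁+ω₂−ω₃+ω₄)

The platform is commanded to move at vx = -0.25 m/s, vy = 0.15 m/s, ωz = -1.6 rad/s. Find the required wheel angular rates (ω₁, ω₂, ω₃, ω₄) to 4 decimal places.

k = lx + ly = 0.18 + 0.15 = 0.3300;  k·ωz = 0.3300·-1.6 = -0.5280
ω₁ (FL) = (vx − vy − k·ωz)/r = 0.1280/0.06 = 2.1333
ω₂ (FR) = (vx + vy + k·ωz)/r = -0.6280/0.06 = -10.4667
ω₃ (RL) = (vx + vy − k·ωz)/r = 0.4280/0.06 = 7.1333
ω₄ (RR) = (vx − vy + k·ωz)/r = -0.9280/0.06 = -15.4667

(2.1333, -10.4667, 7.1333, -15.4667)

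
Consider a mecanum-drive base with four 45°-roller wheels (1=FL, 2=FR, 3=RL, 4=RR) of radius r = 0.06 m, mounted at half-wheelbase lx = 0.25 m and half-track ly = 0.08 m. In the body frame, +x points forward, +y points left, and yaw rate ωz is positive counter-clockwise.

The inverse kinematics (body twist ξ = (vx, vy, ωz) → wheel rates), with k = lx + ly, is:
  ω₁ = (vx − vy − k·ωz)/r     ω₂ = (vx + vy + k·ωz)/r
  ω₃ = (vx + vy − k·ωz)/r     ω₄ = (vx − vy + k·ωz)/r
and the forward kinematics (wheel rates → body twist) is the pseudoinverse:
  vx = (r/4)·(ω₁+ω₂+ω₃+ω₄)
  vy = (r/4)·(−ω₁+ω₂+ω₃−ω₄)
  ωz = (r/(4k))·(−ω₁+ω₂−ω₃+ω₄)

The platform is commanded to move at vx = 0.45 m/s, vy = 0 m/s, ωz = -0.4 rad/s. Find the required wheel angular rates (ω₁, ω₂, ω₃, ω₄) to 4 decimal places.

k = lx + ly = 0.25 + 0.08 = 0.3300;  k·ωz = 0.3300·-0.4 = -0.1320
ω₁ (FL) = (vx − vy − k·ωz)/r = 0.5820/0.06 = 9.7000
ω₂ (FR) = (vx + vy + k·ωz)/r = 0.3180/0.06 = 5.3000
ω₃ (RL) = (vx + vy − k·ωz)/r = 0.5820/0.06 = 9.7000
ω₄ (RR) = (vx − vy + k·ωz)/r = 0.3180/0.06 = 5.3000

(9.7000, 5.3000, 9.7000, 5.3000)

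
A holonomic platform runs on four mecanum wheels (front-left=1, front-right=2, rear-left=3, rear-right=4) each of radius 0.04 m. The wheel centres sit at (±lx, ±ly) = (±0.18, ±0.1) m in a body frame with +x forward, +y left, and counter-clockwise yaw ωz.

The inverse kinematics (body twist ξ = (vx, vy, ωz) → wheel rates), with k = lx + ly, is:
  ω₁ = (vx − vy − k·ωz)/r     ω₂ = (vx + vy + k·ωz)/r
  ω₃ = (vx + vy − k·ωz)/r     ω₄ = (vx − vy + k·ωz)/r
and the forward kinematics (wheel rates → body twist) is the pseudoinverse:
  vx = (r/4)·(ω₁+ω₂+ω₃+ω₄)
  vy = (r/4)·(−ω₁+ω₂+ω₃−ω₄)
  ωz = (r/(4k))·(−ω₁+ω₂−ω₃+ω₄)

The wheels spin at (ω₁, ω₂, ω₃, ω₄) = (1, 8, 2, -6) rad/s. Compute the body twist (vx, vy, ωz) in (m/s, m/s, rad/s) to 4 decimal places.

k = lx + ly = 0.18 + 0.1 = 0.2800
ω₁+ω₂+ω₃+ω₄ = 5.0000  →  vx = (0.04/4)·5.0000 = 0.0500
−ω₁+ω₂+ω₃−ω₄ = 15.0000  →  vy = (0.04/4)·15.0000 = 0.1500
−ω₁+ω₂−ω₃+ω₄ = -1.0000  →  ωz = (0.04/1.1200)·-1.0000 = -0.0357

(0.0500, 0.1500, -0.0357)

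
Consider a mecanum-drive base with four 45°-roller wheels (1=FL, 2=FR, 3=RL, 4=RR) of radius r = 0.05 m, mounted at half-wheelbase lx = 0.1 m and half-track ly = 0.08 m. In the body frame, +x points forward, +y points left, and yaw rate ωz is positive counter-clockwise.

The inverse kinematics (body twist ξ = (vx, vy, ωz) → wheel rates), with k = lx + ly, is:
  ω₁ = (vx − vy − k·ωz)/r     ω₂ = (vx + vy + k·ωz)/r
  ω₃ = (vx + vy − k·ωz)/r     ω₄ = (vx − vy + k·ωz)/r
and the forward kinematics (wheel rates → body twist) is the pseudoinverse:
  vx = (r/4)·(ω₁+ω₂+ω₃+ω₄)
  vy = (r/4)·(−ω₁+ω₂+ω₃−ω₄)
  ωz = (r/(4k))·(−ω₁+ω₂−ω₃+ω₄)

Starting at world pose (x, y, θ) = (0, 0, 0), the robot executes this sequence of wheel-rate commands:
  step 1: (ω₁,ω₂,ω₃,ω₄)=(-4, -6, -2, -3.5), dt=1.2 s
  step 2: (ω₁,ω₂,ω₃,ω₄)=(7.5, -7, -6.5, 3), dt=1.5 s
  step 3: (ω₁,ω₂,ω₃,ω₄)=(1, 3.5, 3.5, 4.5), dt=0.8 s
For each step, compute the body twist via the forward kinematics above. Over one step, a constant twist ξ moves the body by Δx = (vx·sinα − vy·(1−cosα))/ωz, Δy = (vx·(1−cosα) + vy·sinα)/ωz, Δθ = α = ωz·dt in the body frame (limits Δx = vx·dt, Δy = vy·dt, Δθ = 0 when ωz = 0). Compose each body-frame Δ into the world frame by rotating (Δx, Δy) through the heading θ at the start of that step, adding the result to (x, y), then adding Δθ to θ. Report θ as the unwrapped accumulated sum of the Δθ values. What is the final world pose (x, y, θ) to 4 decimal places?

(-0.4070, -0.3939, -0.6181)

step 1: ξ=(vx,vy,ωz)=(-0.1938, -0.0063, -0.2431), dt=1.2 → body Δ=(-0.2303, 0.0263, -0.2917) → world pose (-0.2303, 0.0263, -0.2917)
step 2: ξ=(vx,vy,ωz)=(-0.0375, -0.3000, -0.3472), dt=1.5 → body Δ=(-0.1683, -0.4156, -0.5208) → world pose (-0.5110, -0.3234, -0.8125)
step 3: ξ=(vx,vy,ωz)=(0.1562, 0.0188, 0.2431), dt=0.8 → body Δ=(0.1228, 0.0270, 0.1944) → world pose (-0.4070, -0.3939, -0.6181)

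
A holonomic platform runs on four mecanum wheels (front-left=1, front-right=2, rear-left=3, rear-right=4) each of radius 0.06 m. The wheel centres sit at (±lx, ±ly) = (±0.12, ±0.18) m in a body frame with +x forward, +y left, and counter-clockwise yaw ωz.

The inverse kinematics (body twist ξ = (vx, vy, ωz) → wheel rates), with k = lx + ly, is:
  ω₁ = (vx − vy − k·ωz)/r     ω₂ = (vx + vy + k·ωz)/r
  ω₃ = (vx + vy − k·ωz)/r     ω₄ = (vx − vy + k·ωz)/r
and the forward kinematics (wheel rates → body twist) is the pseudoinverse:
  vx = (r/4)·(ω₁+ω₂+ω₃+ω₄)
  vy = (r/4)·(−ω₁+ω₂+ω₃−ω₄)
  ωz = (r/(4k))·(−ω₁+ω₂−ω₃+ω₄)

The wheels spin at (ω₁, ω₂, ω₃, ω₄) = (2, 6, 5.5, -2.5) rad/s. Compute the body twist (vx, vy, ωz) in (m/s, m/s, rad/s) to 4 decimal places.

(0.1650, 0.1800, -0.2000)

k = lx + ly = 0.12 + 0.18 = 0.3000
ω₁+ω₂+ω₃+ω₄ = 11.0000  →  vx = (0.06/4)·11.0000 = 0.1650
−ω₁+ω₂+ω₃−ω₄ = 12.0000  →  vy = (0.06/4)·12.0000 = 0.1800
−ω₁+ω₂−ω₃+ω₄ = -4.0000  →  ωz = (0.06/1.2000)·-4.0000 = -0.2000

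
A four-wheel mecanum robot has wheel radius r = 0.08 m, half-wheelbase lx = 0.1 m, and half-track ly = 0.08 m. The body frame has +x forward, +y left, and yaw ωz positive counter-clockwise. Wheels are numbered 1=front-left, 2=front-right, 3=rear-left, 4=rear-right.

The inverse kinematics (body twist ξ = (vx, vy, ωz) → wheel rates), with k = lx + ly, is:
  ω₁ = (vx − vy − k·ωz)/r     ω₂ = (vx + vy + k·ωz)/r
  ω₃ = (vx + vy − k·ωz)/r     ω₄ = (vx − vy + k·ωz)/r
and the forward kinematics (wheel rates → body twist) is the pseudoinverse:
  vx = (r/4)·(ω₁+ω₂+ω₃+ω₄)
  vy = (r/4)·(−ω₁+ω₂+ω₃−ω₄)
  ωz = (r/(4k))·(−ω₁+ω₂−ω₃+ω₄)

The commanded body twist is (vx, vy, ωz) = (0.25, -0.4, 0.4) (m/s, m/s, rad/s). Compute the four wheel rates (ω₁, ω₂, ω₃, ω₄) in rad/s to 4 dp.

k = lx + ly = 0.1 + 0.08 = 0.1800;  k·ωz = 0.1800·0.4 = 0.0720
ω₁ (FL) = (vx − vy − k·ωz)/r = 0.5780/0.08 = 7.2250
ω₂ (FR) = (vx + vy + k·ωz)/r = -0.0780/0.08 = -0.9750
ω₃ (RL) = (vx + vy − k·ωz)/r = -0.2220/0.08 = -2.7750
ω₄ (RR) = (vx − vy + k·ωz)/r = 0.7220/0.08 = 9.0250

(7.2250, -0.9750, -2.7750, 9.0250)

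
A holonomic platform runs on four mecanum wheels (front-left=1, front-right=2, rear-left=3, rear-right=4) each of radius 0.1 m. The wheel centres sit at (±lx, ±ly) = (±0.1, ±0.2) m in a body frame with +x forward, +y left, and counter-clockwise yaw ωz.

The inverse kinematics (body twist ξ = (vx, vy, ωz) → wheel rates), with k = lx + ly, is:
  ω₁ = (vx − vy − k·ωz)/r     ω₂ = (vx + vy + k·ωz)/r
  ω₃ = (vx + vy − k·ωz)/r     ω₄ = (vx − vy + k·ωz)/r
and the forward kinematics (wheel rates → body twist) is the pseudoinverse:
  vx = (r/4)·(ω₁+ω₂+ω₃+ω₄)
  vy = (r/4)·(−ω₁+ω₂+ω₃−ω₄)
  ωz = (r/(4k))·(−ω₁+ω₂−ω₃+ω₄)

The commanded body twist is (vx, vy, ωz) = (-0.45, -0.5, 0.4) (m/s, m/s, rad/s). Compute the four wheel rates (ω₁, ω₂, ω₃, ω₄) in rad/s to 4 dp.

k = lx + ly = 0.1 + 0.2 = 0.3000;  k·ωz = 0.3000·0.4 = 0.1200
ω₁ (FL) = (vx − vy − k·ωz)/r = -0.0700/0.1 = -0.7000
ω₂ (FR) = (vx + vy + k·ωz)/r = -0.8300/0.1 = -8.3000
ω₃ (RL) = (vx + vy − k·ωz)/r = -1.0700/0.1 = -10.7000
ω₄ (RR) = (vx − vy + k·ωz)/r = 0.1700/0.1 = 1.7000

(-0.7000, -8.3000, -10.7000, 1.7000)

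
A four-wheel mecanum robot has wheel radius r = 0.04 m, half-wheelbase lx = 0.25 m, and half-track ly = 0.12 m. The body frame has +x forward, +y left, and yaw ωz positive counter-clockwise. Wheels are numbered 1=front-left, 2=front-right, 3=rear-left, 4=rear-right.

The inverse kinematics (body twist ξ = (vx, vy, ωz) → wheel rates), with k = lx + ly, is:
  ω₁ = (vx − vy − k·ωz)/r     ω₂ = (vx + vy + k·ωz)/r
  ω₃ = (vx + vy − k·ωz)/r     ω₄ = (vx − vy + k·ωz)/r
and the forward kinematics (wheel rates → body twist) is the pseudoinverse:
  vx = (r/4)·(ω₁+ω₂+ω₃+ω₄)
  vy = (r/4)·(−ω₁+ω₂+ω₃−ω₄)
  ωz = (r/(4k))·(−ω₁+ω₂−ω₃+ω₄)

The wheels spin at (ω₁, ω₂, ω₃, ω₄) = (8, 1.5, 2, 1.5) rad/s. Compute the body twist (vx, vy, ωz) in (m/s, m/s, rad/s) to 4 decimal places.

(0.1300, -0.0600, -0.1892)

k = lx + ly = 0.25 + 0.12 = 0.3700
ω₁+ω₂+ω₃+ω₄ = 13.0000  →  vx = (0.04/4)·13.0000 = 0.1300
−ω₁+ω₂+ω₃−ω₄ = -6.0000  →  vy = (0.04/4)·-6.0000 = -0.0600
−ω₁+ω₂−ω₃+ω₄ = -7.0000  →  ωz = (0.04/1.4800)·-7.0000 = -0.1892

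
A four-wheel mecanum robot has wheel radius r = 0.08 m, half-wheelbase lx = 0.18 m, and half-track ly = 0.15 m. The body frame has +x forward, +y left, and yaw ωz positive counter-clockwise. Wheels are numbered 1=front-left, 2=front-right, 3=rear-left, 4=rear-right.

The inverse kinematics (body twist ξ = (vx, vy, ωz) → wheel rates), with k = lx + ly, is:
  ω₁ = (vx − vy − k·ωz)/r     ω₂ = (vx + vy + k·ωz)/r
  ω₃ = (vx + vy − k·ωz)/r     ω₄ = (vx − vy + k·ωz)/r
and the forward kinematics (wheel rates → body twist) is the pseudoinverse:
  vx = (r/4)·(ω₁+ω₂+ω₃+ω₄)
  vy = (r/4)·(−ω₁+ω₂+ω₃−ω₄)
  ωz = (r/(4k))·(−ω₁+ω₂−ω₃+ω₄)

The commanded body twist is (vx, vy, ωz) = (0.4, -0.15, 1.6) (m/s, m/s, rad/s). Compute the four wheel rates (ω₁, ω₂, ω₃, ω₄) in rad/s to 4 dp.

k = lx + ly = 0.18 + 0.15 = 0.3300;  k·ωz = 0.3300·1.6 = 0.5280
ω₁ (FL) = (vx − vy − k·ωz)/r = 0.0220/0.08 = 0.2750
ω₂ (FR) = (vx + vy + k·ωz)/r = 0.7780/0.08 = 9.7250
ω₃ (RL) = (vx + vy − k·ωz)/r = -0.2780/0.08 = -3.4750
ω₄ (RR) = (vx − vy + k·ωz)/r = 1.0780/0.08 = 13.4750

(0.2750, 9.7250, -3.4750, 13.4750)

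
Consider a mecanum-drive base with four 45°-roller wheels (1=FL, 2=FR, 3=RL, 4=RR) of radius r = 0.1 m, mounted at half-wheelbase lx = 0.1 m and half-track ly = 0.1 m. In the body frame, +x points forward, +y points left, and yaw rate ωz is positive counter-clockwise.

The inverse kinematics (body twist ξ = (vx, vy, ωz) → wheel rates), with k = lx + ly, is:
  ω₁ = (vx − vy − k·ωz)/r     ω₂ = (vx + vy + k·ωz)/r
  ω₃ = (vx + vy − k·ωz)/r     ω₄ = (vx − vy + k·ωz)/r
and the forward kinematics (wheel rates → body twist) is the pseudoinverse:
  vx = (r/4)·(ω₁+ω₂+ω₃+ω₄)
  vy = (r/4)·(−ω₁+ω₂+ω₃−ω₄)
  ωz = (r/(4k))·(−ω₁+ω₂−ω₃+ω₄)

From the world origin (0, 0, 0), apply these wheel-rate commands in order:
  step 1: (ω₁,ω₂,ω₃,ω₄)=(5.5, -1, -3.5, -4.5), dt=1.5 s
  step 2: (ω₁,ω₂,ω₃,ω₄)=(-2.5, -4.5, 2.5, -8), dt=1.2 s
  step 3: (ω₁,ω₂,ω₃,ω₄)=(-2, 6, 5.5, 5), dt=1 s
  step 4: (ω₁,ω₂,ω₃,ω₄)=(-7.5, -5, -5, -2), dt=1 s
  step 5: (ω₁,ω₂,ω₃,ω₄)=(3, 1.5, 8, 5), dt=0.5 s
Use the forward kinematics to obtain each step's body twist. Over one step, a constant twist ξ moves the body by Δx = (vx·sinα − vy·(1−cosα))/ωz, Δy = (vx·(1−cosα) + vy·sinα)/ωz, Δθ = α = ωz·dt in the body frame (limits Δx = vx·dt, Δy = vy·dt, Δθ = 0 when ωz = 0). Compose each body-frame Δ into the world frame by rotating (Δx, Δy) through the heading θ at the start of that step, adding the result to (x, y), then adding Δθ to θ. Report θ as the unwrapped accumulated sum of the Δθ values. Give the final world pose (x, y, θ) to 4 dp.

(0.0600, -0.0726, -1.9375)

step 1: ξ=(vx,vy,ωz)=(-0.0875, -0.1375, -0.9375), dt=1.5 → body Δ=(-0.2147, -0.0666, -1.4062) → world pose (-0.2147, -0.0666, -1.4062)
step 2: ξ=(vx,vy,ωz)=(-0.3125, 0.2125, -1.5625), dt=1.2 → body Δ=(-0.0141, 0.3897, -1.8750) → world pose (0.1674, 0.0111, -3.2812)
step 3: ξ=(vx,vy,ωz)=(0.3625, 0.2125, 0.9375), dt=1.0 → body Δ=(0.2192, 0.3405, 0.9375) → world pose (-0.0971, -0.2956, -2.3438)
step 4: ξ=(vx,vy,ωz)=(-0.4875, -0.0125, 0.6875), dt=1.0 → body Δ=(-0.4459, -0.1726, 0.6875) → world pose (0.0907, 0.1441, -1.6562)
step 5: ξ=(vx,vy,ωz)=(0.4375, 0.0375, -0.5625), dt=0.5 → body Δ=(0.2185, -0.0121, -0.2812) → world pose (0.0600, -0.0726, -1.9375)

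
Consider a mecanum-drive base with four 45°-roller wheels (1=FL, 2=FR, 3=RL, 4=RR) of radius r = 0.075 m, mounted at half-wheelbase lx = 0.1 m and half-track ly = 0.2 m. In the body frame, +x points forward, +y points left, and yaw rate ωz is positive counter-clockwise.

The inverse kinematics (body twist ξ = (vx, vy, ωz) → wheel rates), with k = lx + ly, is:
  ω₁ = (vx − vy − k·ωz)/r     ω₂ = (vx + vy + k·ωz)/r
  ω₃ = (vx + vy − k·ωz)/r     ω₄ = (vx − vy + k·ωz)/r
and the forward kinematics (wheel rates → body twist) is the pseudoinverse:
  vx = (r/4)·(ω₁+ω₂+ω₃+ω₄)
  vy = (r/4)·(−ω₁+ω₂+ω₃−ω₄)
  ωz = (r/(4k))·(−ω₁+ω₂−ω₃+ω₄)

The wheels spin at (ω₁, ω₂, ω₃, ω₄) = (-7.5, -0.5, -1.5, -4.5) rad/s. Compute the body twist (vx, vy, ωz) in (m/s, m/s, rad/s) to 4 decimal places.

(-0.2625, 0.1875, 0.2500)

k = lx + ly = 0.1 + 0.2 = 0.3000
ω₁+ω₂+ω₃+ω₄ = -14.0000  →  vx = (0.075/4)·-14.0000 = -0.2625
−ω₁+ω₂+ω₃−ω₄ = 10.0000  →  vy = (0.075/4)·10.0000 = 0.1875
−ω₁+ω₂−ω₃+ω₄ = 4.0000  →  ωz = (0.075/1.2000)·4.0000 = 0.2500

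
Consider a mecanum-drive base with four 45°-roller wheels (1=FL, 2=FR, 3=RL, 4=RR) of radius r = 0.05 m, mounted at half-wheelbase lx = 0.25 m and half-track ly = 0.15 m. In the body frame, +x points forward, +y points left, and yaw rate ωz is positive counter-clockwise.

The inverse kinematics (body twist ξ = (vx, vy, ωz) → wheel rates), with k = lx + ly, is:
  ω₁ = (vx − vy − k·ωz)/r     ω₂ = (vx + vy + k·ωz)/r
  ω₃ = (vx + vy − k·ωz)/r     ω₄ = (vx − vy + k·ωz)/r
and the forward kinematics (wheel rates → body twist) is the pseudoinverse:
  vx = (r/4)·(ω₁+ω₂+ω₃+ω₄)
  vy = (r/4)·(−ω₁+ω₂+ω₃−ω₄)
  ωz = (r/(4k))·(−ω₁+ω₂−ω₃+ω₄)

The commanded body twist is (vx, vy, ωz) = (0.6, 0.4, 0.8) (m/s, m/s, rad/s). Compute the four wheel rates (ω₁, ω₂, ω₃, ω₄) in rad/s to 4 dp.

(-2.4000, 26.4000, 13.6000, 10.4000)

k = lx + ly = 0.25 + 0.15 = 0.4000;  k·ωz = 0.4000·0.8 = 0.3200
ω₁ (FL) = (vx − vy − k·ωz)/r = -0.1200/0.05 = -2.4000
ω₂ (FR) = (vx + vy + k·ωz)/r = 1.3200/0.05 = 26.4000
ω₃ (RL) = (vx + vy − k·ωz)/r = 0.6800/0.05 = 13.6000
ω₄ (RR) = (vx − vy + k·ωz)/r = 0.5200/0.05 = 10.4000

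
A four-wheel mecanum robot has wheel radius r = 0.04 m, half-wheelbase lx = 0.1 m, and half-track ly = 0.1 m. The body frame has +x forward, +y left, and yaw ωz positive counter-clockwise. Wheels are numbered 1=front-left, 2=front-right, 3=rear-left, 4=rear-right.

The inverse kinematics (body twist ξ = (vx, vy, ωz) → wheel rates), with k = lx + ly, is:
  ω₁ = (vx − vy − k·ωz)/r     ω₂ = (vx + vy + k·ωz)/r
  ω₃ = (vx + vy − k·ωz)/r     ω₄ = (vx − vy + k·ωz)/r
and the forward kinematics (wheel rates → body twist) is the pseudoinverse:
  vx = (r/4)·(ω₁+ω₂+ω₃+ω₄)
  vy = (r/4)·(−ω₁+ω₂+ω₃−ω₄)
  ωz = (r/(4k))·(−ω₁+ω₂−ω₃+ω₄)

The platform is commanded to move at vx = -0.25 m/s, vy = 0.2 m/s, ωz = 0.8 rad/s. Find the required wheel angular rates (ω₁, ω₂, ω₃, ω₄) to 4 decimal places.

k = lx + ly = 0.1 + 0.1 = 0.2000;  k·ωz = 0.2000·0.8 = 0.1600
ω₁ (FL) = (vx − vy − k·ωz)/r = -0.6100/0.04 = -15.2500
ω₂ (FR) = (vx + vy + k·ωz)/r = 0.1100/0.04 = 2.7500
ω₃ (RL) = (vx + vy − k·ωz)/r = -0.2100/0.04 = -5.2500
ω₄ (RR) = (vx − vy + k·ωz)/r = -0.2900/0.04 = -7.2500

(-15.2500, 2.7500, -5.2500, -7.2500)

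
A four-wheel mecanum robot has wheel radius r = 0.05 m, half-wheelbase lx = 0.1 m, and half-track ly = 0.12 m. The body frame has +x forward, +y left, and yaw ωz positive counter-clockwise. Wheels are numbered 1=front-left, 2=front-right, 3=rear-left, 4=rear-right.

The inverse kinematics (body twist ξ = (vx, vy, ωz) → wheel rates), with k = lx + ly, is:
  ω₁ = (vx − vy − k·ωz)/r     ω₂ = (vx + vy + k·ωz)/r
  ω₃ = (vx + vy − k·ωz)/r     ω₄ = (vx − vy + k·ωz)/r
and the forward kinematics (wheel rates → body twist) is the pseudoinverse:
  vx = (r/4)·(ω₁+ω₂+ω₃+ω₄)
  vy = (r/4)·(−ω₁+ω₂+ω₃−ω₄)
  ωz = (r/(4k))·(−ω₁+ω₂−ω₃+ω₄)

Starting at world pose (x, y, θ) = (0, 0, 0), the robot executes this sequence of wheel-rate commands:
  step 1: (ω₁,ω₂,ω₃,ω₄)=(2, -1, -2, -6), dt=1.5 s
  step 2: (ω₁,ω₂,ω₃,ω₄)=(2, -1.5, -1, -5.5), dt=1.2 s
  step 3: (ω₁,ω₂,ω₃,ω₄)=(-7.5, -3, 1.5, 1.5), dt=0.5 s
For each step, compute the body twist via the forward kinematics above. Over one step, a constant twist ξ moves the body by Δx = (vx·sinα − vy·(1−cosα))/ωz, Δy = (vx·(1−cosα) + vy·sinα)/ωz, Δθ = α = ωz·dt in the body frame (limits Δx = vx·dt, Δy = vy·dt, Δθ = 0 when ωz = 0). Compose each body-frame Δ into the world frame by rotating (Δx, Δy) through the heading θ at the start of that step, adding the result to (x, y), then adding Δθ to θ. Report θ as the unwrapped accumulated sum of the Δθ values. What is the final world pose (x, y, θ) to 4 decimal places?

step 1: ξ=(vx,vy,ωz)=(-0.0875, 0.0125, -0.3977), dt=1.5 → body Δ=(-0.1182, 0.0557, -0.5966) → world pose (-0.1182, 0.0557, -0.5966)
step 2: ξ=(vx,vy,ωz)=(-0.0750, 0.0125, -0.4545), dt=1.2 → body Δ=(-0.0816, 0.0382, -0.5455) → world pose (-0.1642, 0.1331, -1.1420)
step 3: ξ=(vx,vy,ωz)=(-0.0938, 0.0562, 0.2557), dt=0.5 → body Δ=(-0.0485, 0.0251, 0.1278) → world pose (-0.1616, 0.1877, -1.0142)

(-0.1616, 0.1877, -1.0142)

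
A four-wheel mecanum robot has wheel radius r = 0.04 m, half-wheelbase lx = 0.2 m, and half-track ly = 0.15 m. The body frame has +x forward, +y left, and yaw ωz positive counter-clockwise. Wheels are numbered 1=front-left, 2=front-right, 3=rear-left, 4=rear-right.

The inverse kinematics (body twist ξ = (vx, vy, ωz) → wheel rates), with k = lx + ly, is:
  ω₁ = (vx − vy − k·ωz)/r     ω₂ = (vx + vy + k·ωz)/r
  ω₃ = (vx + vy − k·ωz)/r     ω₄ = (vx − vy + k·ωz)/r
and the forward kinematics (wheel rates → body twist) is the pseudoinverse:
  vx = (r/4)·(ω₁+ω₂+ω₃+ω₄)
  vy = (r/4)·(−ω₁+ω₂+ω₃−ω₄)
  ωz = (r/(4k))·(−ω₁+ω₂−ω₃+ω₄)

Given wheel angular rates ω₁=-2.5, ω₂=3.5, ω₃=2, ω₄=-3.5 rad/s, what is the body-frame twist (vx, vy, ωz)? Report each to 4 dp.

k = lx + ly = 0.2 + 0.15 = 0.3500
ω₁+ω₂+ω₃+ω₄ = -0.5000  →  vx = (0.04/4)·-0.5000 = -0.0050
−ω₁+ω₂+ω₃−ω₄ = 11.5000  →  vy = (0.04/4)·11.5000 = 0.1150
−ω₁+ω₂−ω₃+ω₄ = 0.5000  →  ωz = (0.04/1.4000)·0.5000 = 0.0143

(-0.0050, 0.1150, 0.0143)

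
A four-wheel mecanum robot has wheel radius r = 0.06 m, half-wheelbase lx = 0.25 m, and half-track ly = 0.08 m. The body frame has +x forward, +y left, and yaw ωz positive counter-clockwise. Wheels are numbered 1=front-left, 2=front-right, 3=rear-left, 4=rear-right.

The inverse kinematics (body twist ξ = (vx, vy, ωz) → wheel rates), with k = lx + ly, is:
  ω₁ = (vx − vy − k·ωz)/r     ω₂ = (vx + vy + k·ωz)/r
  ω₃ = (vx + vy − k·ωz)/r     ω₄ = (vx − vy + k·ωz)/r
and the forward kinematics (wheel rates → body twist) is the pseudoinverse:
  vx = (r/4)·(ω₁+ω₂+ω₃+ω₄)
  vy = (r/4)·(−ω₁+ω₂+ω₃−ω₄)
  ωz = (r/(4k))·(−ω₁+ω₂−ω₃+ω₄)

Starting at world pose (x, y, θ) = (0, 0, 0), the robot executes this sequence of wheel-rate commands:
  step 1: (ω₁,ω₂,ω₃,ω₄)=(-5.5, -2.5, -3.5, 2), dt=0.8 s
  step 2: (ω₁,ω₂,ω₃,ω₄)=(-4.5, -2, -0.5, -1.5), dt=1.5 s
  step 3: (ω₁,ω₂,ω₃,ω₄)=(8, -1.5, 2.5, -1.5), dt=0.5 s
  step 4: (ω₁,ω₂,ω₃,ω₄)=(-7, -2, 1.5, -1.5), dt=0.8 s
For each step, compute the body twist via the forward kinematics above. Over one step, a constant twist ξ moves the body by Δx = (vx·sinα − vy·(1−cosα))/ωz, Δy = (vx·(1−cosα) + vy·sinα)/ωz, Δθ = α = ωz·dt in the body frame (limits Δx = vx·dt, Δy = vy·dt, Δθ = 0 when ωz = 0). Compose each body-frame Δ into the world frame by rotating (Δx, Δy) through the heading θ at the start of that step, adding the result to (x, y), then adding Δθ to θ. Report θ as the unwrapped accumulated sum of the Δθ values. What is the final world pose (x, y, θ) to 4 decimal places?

(-0.3700, 0.0137, 0.1773)

step 1: ξ=(vx,vy,ωz)=(-0.1425, -0.0375, 0.3864), dt=0.8 → body Δ=(-0.1076, -0.0470, 0.3091) → world pose (-0.1076, -0.0470, 0.3091)
step 2: ξ=(vx,vy,ωz)=(-0.1275, 0.0525, 0.0682), dt=1.5 → body Δ=(-0.1949, 0.0688, 0.1023) → world pose (-0.3142, -0.0407, 0.4114)
step 3: ξ=(vx,vy,ωz)=(0.1125, -0.0825, -0.6136), dt=0.5 → body Δ=(0.0491, -0.0492, -0.3068) → world pose (-0.2496, -0.0662, 0.1045)
step 4: ξ=(vx,vy,ωz)=(-0.1350, 0.1200, 0.0909), dt=0.8 → body Δ=(-0.1114, 0.0920, 0.0727) → world pose (-0.3700, 0.0137, 0.1773)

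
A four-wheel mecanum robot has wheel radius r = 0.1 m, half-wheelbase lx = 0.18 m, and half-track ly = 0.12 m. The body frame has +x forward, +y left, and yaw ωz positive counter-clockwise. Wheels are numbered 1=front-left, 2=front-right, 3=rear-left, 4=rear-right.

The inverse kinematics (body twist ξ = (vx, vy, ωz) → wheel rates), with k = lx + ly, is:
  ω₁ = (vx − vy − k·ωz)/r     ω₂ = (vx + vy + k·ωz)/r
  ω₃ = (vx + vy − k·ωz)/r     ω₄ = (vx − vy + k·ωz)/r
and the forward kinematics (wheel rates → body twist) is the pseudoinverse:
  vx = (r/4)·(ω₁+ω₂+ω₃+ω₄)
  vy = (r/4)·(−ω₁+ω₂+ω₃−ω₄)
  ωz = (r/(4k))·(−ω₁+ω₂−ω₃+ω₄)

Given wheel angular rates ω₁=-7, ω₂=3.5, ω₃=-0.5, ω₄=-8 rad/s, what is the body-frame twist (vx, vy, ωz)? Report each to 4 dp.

k = lx + ly = 0.18 + 0.12 = 0.3000
ω₁+ω₂+ω₃+ω₄ = -12.0000  →  vx = (0.1/4)·-12.0000 = -0.3000
−ω₁+ω₂+ω₃−ω₄ = 18.0000  →  vy = (0.1/4)·18.0000 = 0.4500
−ω₁+ω₂−ω₃+ω₄ = 3.0000  →  ωz = (0.1/1.2000)·3.0000 = 0.2500

(-0.3000, 0.4500, 0.2500)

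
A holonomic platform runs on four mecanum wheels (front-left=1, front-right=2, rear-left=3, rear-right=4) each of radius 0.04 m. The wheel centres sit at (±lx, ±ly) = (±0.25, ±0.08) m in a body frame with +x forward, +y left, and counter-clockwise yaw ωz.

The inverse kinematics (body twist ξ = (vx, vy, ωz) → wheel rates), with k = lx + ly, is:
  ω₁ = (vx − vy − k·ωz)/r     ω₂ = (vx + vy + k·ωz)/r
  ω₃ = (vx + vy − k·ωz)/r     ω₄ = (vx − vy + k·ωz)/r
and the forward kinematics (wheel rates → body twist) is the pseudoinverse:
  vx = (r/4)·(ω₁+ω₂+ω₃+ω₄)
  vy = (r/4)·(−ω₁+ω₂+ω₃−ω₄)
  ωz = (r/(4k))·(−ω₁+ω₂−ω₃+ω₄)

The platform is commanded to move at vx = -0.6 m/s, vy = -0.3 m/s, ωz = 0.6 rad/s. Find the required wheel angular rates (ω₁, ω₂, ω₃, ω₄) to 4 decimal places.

(-12.4500, -17.5500, -27.4500, -2.5500)

k = lx + ly = 0.25 + 0.08 = 0.3300;  k·ωz = 0.3300·0.6 = 0.1980
ω₁ (FL) = (vx − vy − k·ωz)/r = -0.4980/0.04 = -12.4500
ω₂ (FR) = (vx + vy + k·ωz)/r = -0.7020/0.04 = -17.5500
ω₃ (RL) = (vx + vy − k·ωz)/r = -1.0980/0.04 = -27.4500
ω₄ (RR) = (vx − vy + k·ωz)/r = -0.1020/0.04 = -2.5500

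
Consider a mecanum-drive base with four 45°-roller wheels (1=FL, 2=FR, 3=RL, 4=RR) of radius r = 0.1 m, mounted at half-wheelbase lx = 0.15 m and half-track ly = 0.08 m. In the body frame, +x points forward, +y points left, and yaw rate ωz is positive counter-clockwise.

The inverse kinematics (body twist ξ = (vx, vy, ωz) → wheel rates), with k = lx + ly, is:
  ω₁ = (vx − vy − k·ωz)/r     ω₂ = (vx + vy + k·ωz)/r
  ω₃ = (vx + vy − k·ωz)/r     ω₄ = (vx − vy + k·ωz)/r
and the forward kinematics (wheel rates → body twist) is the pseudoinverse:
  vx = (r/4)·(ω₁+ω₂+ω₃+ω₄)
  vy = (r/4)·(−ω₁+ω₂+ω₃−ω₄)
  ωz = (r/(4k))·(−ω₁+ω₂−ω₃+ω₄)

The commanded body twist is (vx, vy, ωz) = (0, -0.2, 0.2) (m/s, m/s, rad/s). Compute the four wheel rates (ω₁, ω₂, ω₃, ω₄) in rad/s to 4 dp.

k = lx + ly = 0.15 + 0.08 = 0.2300;  k·ωz = 0.2300·0.2 = 0.0460
ω₁ (FL) = (vx − vy − k·ωz)/r = 0.1540/0.1 = 1.5400
ω₂ (FR) = (vx + vy + k·ωz)/r = -0.1540/0.1 = -1.5400
ω₃ (RL) = (vx + vy − k·ωz)/r = -0.2460/0.1 = -2.4600
ω₄ (RR) = (vx − vy + k·ωz)/r = 0.2460/0.1 = 2.4600

(1.5400, -1.5400, -2.4600, 2.4600)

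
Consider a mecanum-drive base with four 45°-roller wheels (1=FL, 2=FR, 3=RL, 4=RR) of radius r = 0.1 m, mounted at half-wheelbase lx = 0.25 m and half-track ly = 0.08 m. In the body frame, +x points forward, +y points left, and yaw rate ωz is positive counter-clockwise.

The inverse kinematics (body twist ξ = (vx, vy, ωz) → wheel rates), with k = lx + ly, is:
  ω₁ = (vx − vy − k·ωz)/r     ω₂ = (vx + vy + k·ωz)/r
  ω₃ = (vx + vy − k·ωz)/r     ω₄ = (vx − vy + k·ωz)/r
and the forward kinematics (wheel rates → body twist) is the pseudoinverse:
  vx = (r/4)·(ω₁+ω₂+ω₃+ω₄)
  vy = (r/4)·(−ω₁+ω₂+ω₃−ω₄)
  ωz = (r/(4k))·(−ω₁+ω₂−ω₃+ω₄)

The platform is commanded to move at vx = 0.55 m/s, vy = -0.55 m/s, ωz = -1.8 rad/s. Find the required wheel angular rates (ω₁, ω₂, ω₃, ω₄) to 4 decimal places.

(16.9400, -5.9400, 5.9400, 5.0600)

k = lx + ly = 0.25 + 0.08 = 0.3300;  k·ωz = 0.3300·-1.8 = -0.5940
ω₁ (FL) = (vx − vy − k·ωz)/r = 1.6940/0.1 = 16.9400
ω₂ (FR) = (vx + vy + k·ωz)/r = -0.5940/0.1 = -5.9400
ω₃ (RL) = (vx + vy − k·ωz)/r = 0.5940/0.1 = 5.9400
ω₄ (RR) = (vx − vy + k·ωz)/r = 0.5060/0.1 = 5.0600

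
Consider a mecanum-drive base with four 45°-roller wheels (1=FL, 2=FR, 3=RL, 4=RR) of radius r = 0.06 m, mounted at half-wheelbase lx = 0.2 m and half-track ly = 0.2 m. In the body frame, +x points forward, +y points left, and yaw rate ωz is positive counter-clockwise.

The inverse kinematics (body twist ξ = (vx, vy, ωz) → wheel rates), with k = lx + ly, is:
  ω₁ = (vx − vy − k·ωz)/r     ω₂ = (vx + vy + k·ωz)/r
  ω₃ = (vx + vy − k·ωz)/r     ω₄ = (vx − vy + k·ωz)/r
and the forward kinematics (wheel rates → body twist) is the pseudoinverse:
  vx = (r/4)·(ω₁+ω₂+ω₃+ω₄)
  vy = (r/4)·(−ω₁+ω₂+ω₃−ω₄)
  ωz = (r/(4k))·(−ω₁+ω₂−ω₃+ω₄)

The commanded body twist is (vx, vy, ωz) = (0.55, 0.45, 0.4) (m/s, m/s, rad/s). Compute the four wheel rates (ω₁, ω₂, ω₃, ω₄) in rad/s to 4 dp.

k = lx + ly = 0.2 + 0.2 = 0.4000;  k·ωz = 0.4000·0.4 = 0.1600
ω₁ (FL) = (vx − vy − k·ωz)/r = -0.0600/0.06 = -1.0000
ω₂ (FR) = (vx + vy + k·ωz)/r = 1.1600/0.06 = 19.3333
ω₃ (RL) = (vx + vy − k·ωz)/r = 0.8400/0.06 = 14.0000
ω₄ (RR) = (vx − vy + k·ωz)/r = 0.2600/0.06 = 4.3333

(-1.0000, 19.3333, 14.0000, 4.3333)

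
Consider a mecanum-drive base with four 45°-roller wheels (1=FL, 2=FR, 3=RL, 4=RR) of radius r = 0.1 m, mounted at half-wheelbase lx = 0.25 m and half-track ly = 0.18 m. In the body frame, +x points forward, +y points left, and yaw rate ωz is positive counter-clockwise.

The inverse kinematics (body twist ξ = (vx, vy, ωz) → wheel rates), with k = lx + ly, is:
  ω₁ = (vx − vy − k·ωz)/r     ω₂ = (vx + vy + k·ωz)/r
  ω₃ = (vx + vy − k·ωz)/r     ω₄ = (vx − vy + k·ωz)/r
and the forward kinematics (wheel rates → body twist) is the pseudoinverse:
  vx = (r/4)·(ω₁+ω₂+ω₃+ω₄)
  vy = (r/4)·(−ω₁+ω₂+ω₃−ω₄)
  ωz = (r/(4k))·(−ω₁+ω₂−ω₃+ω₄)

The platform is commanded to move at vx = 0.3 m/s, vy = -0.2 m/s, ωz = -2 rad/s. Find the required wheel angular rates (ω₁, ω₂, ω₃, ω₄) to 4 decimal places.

(13.6000, -7.6000, 9.6000, -3.6000)

k = lx + ly = 0.25 + 0.18 = 0.4300;  k·ωz = 0.4300·-2 = -0.8600
ω₁ (FL) = (vx − vy − k·ωz)/r = 1.3600/0.1 = 13.6000
ω₂ (FR) = (vx + vy + k·ωz)/r = -0.7600/0.1 = -7.6000
ω₃ (RL) = (vx + vy − k·ωz)/r = 0.9600/0.1 = 9.6000
ω₄ (RR) = (vx − vy + k·ωz)/r = -0.3600/0.1 = -3.6000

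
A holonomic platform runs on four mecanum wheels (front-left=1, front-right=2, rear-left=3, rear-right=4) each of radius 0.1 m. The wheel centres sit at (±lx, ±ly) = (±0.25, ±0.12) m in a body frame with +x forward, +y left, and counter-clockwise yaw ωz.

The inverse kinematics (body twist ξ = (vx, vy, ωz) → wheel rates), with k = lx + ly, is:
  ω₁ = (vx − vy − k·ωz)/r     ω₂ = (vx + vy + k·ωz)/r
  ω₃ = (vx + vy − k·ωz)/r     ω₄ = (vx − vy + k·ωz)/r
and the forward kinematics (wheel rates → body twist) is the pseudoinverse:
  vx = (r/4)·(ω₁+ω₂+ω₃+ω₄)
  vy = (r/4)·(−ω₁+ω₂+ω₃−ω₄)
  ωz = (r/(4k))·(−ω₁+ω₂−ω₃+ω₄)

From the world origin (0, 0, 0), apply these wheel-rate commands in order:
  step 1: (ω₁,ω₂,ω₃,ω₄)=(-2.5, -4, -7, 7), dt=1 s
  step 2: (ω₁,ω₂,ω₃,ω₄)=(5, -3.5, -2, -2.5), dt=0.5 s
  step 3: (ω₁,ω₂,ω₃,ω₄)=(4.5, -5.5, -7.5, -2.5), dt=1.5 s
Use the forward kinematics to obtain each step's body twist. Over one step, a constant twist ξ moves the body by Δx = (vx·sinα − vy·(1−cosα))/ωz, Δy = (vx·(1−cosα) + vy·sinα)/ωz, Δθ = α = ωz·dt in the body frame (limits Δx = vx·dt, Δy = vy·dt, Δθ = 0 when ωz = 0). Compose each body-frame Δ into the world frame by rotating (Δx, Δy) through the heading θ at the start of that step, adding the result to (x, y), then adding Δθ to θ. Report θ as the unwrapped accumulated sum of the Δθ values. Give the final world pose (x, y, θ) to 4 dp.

step 1: ξ=(vx,vy,ωz)=(-0.1625, -0.3875, 0.8446), dt=1.0 → body Δ=(0.0103, -0.4077, 0.8446) → world pose (0.0103, -0.4077, 0.8446)
step 2: ξ=(vx,vy,ωz)=(-0.0750, -0.2000, -0.6081), dt=0.5 → body Δ=(-0.0520, -0.0928, -0.3041) → world pose (0.0451, -0.5082, 0.5405)
step 3: ξ=(vx,vy,ωz)=(-0.2750, -0.3750, -0.3378), dt=1.5 → body Δ=(-0.5346, -0.4364, -0.5068) → world pose (-0.1886, -1.1575, 0.0338)

(-0.1886, -1.1575, 0.0338)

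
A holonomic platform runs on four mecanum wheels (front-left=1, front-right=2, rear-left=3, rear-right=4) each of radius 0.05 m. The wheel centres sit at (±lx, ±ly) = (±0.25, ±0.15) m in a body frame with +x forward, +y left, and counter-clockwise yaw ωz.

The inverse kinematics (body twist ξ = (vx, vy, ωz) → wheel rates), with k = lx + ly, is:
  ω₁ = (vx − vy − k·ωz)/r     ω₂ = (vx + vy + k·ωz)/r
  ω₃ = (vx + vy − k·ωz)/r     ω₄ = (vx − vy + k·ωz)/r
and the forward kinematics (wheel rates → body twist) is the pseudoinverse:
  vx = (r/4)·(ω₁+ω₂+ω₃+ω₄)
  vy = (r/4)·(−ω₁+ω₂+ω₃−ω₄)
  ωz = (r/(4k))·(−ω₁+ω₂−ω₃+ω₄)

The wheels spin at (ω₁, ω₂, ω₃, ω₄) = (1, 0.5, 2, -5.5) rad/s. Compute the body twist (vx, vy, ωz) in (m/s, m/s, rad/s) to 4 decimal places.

k = lx + ly = 0.25 + 0.15 = 0.4000
ω₁+ω₂+ω₃+ω₄ = -2.0000  →  vx = (0.05/4)·-2.0000 = -0.0250
−ω₁+ω₂+ω₃−ω₄ = 7.0000  →  vy = (0.05/4)·7.0000 = 0.0875
−ω₁+ω₂−ω₃+ω₄ = -8.0000  →  ωz = (0.05/1.6000)·-8.0000 = -0.2500

(-0.0250, 0.0875, -0.2500)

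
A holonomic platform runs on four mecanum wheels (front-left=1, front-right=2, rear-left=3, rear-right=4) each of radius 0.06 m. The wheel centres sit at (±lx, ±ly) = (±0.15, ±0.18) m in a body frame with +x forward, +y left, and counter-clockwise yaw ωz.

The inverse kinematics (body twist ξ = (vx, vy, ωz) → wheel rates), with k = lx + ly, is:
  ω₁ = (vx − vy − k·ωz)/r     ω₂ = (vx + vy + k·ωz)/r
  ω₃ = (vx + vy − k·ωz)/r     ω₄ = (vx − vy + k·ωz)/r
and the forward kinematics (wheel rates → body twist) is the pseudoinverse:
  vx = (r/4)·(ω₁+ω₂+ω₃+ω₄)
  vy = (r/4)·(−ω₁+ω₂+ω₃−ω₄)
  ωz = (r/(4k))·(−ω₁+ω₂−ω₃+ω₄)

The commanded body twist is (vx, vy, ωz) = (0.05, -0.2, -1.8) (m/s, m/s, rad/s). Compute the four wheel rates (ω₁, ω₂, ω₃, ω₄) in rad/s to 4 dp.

(14.0667, -12.4000, 7.4000, -5.7333)

k = lx + ly = 0.15 + 0.18 = 0.3300;  k·ωz = 0.3300·-1.8 = -0.5940
ω₁ (FL) = (vx − vy − k·ωz)/r = 0.8440/0.06 = 14.0667
ω₂ (FR) = (vx + vy + k·ωz)/r = -0.7440/0.06 = -12.4000
ω₃ (RL) = (vx + vy − k·ωz)/r = 0.4440/0.06 = 7.4000
ω₄ (RR) = (vx − vy + k·ωz)/r = -0.3440/0.06 = -5.7333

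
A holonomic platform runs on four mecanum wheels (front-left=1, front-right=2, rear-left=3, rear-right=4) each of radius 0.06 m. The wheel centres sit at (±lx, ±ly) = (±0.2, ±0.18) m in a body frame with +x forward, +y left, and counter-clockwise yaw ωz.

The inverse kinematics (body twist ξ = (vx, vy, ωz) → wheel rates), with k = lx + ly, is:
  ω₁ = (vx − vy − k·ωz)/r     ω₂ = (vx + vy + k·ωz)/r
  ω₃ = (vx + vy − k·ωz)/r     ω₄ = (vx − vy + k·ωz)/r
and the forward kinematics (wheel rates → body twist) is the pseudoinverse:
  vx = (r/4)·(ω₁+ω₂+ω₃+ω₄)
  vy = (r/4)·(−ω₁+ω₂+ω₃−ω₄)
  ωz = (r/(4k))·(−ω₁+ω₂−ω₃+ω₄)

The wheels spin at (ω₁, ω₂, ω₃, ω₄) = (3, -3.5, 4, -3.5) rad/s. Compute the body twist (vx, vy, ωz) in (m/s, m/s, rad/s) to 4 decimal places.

k = lx + ly = 0.2 + 0.18 = 0.3800
ω₁+ω₂+ω₃+ω₄ = 0.0000  →  vx = (0.06/4)·0.0000 = 0.0000
−ω₁+ω₂+ω₃−ω₄ = 1.0000  →  vy = (0.06/4)·1.0000 = 0.0150
−ω₁+ω₂−ω₃+ω₄ = -14.0000  →  ωz = (0.06/1.5200)·-14.0000 = -0.5526

(0.0000, 0.0150, -0.5526)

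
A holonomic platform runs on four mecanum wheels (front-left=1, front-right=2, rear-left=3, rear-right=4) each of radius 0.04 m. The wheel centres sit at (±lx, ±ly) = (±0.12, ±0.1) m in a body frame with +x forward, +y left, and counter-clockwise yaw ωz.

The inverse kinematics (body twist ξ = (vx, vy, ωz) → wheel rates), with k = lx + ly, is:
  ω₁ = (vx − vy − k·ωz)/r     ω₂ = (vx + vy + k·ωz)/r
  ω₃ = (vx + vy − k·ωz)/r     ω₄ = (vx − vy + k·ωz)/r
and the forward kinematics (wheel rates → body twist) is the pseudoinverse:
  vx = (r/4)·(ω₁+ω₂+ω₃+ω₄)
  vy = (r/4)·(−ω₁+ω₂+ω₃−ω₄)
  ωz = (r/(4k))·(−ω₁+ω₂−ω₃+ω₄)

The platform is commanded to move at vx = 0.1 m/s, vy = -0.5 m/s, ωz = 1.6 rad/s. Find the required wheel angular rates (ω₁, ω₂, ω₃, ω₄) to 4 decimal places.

k = lx + ly = 0.12 + 0.1 = 0.2200;  k·ωz = 0.2200·1.6 = 0.3520
ω₁ (FL) = (vx − vy − k·ωz)/r = 0.2480/0.04 = 6.2000
ω₂ (FR) = (vx + vy + k·ωz)/r = -0.0480/0.04 = -1.2000
ω₃ (RL) = (vx + vy − k·ωz)/r = -0.7520/0.04 = -18.8000
ω₄ (RR) = (vx − vy + k·ωz)/r = 0.9520/0.04 = 23.8000

(6.2000, -1.2000, -18.8000, 23.8000)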